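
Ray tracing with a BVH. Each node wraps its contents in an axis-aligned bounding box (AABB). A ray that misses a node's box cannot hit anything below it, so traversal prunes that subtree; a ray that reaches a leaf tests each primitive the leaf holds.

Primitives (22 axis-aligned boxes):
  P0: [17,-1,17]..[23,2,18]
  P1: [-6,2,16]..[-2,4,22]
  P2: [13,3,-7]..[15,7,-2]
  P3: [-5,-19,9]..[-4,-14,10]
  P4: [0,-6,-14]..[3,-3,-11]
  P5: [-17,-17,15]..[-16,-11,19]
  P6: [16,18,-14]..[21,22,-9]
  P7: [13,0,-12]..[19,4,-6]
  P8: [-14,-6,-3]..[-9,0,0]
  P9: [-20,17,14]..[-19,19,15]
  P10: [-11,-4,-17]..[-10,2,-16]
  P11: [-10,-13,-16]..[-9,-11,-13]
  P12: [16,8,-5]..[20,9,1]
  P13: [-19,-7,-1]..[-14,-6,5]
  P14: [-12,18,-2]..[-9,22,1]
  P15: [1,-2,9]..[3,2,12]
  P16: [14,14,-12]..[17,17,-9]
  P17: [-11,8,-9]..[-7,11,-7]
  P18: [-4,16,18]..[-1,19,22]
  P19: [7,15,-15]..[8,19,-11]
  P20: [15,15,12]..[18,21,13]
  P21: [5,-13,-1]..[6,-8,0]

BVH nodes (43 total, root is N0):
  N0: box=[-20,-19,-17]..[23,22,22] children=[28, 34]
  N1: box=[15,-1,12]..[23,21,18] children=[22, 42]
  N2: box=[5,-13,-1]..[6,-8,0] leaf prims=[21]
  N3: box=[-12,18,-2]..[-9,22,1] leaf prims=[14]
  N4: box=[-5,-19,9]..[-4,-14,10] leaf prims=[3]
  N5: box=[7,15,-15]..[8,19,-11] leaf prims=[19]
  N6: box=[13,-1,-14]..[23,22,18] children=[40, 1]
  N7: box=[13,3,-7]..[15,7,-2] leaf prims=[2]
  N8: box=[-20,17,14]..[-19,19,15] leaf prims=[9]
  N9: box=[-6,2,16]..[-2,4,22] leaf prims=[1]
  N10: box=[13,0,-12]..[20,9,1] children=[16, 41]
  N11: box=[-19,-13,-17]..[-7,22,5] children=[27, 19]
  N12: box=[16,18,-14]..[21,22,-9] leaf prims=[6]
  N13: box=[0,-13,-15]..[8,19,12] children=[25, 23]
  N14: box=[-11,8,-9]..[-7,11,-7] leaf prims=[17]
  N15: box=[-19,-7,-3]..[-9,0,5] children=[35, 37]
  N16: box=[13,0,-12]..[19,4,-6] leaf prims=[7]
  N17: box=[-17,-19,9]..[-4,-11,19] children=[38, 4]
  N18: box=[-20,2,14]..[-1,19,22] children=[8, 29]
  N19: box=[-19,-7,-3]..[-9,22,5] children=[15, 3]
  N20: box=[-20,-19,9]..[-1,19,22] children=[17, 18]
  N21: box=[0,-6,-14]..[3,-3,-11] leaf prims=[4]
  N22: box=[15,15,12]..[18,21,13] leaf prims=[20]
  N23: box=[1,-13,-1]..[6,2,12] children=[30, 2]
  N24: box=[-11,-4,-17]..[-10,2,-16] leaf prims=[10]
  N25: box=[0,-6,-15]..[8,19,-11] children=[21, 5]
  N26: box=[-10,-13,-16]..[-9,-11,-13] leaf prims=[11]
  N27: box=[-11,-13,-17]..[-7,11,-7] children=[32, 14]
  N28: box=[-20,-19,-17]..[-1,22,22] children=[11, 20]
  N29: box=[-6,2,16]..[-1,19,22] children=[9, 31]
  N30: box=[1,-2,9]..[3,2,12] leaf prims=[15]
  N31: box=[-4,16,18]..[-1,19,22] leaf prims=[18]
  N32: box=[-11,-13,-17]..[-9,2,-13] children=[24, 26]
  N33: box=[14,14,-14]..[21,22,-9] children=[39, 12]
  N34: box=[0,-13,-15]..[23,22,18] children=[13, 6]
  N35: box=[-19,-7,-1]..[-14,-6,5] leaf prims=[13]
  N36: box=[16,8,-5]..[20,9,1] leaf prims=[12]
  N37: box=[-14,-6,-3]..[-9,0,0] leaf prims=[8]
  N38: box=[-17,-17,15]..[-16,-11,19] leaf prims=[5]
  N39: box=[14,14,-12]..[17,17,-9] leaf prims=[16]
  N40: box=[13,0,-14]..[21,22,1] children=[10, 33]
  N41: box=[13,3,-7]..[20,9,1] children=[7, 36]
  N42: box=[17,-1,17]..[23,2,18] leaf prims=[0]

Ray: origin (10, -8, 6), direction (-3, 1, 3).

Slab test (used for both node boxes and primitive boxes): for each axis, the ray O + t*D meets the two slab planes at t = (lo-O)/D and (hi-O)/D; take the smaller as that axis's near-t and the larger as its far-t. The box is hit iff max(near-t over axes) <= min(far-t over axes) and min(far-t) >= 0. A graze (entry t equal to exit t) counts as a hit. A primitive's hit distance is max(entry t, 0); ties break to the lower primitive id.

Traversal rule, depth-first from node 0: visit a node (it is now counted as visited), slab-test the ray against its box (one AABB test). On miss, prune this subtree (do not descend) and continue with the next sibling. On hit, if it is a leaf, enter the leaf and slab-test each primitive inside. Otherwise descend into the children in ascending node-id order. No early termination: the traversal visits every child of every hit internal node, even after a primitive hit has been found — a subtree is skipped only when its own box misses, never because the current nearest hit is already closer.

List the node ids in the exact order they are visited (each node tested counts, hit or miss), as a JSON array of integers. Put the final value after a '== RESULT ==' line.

Trace the traversal:
N0 x:[-13/3,10] y:[-11,30] z:[-23/3,16/3] -> hit [-13/3,16/3], descend [28, 34]
  N28 x:[11/3,10] y:[-11,30] z:[-23/3,16/3] -> hit [11/3,16/3], descend [11, 20]
    N11 x:[17/3,29/3] y:[-5,30] z:[-23/3,-1/3] -> miss, prune
    N20 x:[11/3,10] y:[-11,27] z:[1,16/3] -> hit [11/3,16/3], descend [17, 18]
      N17 x:[14/3,9] y:[-11,-3] z:[1,13/3] -> miss, prune
      N18 x:[11/3,10] y:[10,27] z:[8/3,16/3] -> miss, prune
  N34 x:[-13/3,10/3] y:[-5,30] z:[-7,4] -> hit [-13/3,10/3], descend [6, 13]
    N6 x:[-13/3,-1] y:[7,30] z:[-20/3,4] -> miss, prune
    N13 x:[2/3,10/3] y:[-5,27] z:[-7,2] -> hit [2/3,2], descend [23, 25]
      N23 x:[4/3,3] y:[-5,10] z:[-7/3,2] -> hit [4/3,2], descend [2, 30]
        N2 x:[4/3,5/3] y:[-5,0] z:[-7/3,-2] -> miss, prune
        N30 x:[7/3,3] y:[6,10] z:[1,2] -> miss, prune
      N25 x:[2/3,10/3] y:[2,27] z:[-7,-17/3] -> miss, prune

Summary -> nodes [0, 28, 11, 20, 17, 18, 34, 6, 13, 23, 2, 30, 25]; box-tests=13; leaf-entries=0; first=miss

== RESULT ==
[0, 28, 11, 20, 17, 18, 34, 6, 13, 23, 2, 30, 25]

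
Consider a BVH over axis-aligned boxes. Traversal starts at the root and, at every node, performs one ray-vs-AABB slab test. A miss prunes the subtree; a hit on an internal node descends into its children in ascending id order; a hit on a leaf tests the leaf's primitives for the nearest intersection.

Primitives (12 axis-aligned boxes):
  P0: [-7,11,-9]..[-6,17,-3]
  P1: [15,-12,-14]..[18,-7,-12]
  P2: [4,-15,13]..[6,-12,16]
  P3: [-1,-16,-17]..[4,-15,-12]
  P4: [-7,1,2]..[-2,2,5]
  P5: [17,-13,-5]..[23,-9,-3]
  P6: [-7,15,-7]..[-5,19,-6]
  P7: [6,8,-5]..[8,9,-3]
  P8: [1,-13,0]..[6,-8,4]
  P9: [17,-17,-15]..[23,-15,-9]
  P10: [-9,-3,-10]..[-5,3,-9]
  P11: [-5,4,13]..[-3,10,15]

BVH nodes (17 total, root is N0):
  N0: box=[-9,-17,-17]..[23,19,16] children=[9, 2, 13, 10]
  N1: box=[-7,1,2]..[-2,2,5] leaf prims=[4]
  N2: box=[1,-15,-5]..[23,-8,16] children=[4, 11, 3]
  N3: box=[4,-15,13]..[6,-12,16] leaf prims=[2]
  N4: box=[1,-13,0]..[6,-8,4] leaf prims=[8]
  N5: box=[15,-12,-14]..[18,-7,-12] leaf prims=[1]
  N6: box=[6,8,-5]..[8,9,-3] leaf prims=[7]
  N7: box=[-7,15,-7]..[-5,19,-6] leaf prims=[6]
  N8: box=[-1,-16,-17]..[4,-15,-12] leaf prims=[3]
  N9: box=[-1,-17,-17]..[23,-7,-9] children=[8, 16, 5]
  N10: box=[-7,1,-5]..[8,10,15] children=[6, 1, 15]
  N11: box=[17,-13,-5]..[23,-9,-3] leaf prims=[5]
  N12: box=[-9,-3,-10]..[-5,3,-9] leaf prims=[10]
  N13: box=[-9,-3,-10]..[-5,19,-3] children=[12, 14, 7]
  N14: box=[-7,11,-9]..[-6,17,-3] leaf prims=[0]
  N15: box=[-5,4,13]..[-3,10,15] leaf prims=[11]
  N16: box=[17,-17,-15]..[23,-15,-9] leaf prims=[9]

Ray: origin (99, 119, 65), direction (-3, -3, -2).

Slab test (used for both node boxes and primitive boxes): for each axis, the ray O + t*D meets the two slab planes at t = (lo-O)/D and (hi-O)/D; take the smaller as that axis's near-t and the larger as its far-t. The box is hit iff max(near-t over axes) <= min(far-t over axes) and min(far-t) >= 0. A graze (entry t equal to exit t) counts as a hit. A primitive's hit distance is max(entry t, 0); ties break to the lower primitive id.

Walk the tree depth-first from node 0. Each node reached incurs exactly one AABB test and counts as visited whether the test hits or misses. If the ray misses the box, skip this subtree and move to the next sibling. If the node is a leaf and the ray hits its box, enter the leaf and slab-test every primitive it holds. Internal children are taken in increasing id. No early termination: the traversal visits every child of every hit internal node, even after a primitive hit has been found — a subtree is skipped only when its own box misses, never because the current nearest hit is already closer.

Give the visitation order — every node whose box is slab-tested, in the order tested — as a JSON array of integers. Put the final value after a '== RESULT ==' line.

Walk:
N0 x:[76/3,36] y:[100/3,136/3] z:[49/2,41] -> hit [100/3,36], descend [2, 9, 10, 13]
  N2 x:[76/3,98/3] y:[127/3,134/3] z:[49/2,35] -> miss, prune
  N9 x:[76/3,100/3] y:[42,136/3] z:[37,41] -> miss, prune
  N10 x:[91/3,106/3] y:[109/3,118/3] z:[25,35] -> miss, prune
  N13 x:[104/3,36] y:[100/3,122/3] z:[34,75/2] -> hit [104/3,36], descend [7, 12, 14]
    N7 x:[104/3,106/3] y:[100/3,104/3] z:[71/2,36] -> miss, prune
    N12 x:[104/3,36] y:[116/3,122/3] z:[37,75/2] -> miss, prune
    N14 x:[35,106/3] y:[34,36] z:[34,37] -> hit [35,106/3] leaf, test {P0@t=35}

Summary -> nodes [0, 2, 9, 10, 13, 7, 12, 14]; box-tests=8; leaf-entries=1; first=P0

== RESULT ==
[0, 2, 9, 10, 13, 7, 12, 14]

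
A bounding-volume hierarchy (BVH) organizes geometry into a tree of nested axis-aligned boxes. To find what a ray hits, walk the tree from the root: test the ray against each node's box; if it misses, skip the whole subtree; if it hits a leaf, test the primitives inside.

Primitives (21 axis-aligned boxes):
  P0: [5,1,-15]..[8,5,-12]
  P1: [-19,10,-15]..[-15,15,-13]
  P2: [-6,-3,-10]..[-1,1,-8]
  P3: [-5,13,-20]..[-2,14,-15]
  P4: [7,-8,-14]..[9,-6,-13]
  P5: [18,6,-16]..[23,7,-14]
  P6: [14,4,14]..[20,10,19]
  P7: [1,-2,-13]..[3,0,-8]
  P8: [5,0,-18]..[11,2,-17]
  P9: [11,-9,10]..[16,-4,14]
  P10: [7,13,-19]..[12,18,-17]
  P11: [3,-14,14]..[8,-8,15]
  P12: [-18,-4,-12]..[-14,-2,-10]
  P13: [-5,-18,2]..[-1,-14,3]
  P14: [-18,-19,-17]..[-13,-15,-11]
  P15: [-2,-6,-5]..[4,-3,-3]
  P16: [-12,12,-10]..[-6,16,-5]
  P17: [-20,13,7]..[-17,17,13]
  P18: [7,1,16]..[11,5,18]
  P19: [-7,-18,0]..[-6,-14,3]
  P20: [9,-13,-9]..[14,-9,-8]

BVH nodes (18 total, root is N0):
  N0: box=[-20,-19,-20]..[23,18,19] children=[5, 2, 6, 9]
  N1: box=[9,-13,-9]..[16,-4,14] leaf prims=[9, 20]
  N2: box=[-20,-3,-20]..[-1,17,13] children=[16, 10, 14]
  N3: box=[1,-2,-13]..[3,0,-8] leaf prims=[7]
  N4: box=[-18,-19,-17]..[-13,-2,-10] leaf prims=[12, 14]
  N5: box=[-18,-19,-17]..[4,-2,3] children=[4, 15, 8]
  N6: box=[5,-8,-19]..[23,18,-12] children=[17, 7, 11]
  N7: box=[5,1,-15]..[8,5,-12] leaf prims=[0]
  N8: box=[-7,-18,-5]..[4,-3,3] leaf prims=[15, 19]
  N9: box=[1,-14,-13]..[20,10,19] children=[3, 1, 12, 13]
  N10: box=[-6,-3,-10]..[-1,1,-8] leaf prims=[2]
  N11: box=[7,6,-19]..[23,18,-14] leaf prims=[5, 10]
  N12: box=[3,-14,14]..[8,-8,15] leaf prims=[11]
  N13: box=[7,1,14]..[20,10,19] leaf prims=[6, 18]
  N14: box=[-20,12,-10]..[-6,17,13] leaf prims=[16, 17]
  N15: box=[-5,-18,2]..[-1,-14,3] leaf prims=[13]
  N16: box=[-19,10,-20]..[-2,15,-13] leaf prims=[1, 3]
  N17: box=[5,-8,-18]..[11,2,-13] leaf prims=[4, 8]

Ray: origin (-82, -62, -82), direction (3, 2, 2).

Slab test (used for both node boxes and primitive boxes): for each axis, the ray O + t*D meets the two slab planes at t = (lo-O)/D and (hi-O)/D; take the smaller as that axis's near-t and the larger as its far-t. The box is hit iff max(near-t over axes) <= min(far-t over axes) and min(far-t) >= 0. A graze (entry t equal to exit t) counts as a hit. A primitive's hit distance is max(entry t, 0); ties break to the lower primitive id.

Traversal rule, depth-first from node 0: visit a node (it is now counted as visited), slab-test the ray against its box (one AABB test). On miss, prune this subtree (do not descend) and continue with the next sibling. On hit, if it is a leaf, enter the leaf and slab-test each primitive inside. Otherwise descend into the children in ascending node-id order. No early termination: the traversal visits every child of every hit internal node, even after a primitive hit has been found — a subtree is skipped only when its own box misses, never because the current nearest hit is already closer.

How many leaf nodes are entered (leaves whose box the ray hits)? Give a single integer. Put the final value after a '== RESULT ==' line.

Trace the traversal:
N0 x:[62/3,35] y:[43/2,40] z:[31,101/2] -> hit [31,35], descend [2, 5, 6, 9]
  N2 x:[62/3,27] y:[59/2,79/2] z:[31,95/2] -> miss, prune
  N5 x:[64/3,86/3] y:[43/2,30] z:[65/2,85/2] -> miss, prune
  N6 x:[29,35] y:[27,40] z:[63/2,35] -> hit [63/2,35], descend [7, 11, 17]
    N7 x:[29,30] y:[63/2,67/2] z:[67/2,35] -> miss, prune
    N11 x:[89/3,35] y:[34,40] z:[63/2,34] -> hit [34,34] leaf, test {P5@t=34, P10(miss)}
    N17 x:[29,31] y:[27,32] z:[32,69/2] -> miss, prune
  N9 x:[83/3,34] y:[24,36] z:[69/2,101/2] -> miss, prune

order=[0, 2, 5, 6, 7, 11, 17, 9]  |boxes|=8  |leaves|=1  hit=P5

== RESULT ==
1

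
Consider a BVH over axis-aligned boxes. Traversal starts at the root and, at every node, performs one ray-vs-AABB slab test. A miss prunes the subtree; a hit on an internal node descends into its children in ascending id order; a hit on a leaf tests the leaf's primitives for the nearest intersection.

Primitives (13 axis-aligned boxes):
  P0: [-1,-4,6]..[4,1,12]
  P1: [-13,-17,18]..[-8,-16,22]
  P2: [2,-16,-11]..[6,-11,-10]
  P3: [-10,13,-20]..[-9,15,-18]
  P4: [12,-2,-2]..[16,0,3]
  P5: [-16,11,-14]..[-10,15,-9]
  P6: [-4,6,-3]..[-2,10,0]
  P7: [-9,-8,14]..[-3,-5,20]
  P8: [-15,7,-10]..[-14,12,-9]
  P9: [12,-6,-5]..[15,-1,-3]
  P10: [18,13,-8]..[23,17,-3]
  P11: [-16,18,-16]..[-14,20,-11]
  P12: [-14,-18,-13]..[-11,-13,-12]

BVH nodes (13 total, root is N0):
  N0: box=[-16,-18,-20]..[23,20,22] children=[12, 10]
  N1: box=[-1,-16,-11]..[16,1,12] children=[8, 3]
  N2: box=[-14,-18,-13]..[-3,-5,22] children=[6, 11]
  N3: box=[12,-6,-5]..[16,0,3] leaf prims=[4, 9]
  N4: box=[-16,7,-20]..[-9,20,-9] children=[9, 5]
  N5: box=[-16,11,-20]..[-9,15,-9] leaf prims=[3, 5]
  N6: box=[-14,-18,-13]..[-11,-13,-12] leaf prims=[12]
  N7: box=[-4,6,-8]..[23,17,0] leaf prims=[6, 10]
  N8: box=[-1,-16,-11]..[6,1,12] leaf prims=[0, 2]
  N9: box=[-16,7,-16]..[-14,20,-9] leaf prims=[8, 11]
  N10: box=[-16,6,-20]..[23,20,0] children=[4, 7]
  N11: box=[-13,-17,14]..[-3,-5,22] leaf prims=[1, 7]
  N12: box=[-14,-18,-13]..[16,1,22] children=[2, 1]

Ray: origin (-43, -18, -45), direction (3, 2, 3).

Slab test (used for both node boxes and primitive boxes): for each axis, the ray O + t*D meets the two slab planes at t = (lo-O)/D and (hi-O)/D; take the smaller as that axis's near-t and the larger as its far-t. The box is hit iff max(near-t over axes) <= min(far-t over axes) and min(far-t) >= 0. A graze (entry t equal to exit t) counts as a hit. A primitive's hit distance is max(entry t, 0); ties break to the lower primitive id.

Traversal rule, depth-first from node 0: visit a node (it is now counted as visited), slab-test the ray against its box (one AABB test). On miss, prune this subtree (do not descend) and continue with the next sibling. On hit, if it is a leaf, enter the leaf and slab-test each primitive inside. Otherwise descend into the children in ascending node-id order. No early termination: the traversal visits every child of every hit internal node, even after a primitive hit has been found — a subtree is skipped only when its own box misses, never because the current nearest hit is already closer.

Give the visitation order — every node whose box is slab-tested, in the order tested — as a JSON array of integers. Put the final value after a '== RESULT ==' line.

Traverse from the root:
N0 x:[9,22] y:[0,19] z:[25/3,67/3] -> hit [9,19], descend [10, 12]
  N10 x:[9,22] y:[12,19] z:[25/3,15] -> hit [12,15], descend [4, 7]
    N4 x:[9,34/3] y:[25/2,19] z:[25/3,12] -> miss, prune
    N7 x:[13,22] y:[12,35/2] z:[37/3,15] -> hit [13,15] leaf, test {P6(miss), P10(miss)}
  N12 x:[29/3,59/3] y:[0,19/2] z:[32/3,67/3] -> miss, prune

5 AABB tests over nodes [0, 10, 4, 7, 12]; 1 leaf entered; closest miss.

== RESULT ==
[0, 10, 4, 7, 12]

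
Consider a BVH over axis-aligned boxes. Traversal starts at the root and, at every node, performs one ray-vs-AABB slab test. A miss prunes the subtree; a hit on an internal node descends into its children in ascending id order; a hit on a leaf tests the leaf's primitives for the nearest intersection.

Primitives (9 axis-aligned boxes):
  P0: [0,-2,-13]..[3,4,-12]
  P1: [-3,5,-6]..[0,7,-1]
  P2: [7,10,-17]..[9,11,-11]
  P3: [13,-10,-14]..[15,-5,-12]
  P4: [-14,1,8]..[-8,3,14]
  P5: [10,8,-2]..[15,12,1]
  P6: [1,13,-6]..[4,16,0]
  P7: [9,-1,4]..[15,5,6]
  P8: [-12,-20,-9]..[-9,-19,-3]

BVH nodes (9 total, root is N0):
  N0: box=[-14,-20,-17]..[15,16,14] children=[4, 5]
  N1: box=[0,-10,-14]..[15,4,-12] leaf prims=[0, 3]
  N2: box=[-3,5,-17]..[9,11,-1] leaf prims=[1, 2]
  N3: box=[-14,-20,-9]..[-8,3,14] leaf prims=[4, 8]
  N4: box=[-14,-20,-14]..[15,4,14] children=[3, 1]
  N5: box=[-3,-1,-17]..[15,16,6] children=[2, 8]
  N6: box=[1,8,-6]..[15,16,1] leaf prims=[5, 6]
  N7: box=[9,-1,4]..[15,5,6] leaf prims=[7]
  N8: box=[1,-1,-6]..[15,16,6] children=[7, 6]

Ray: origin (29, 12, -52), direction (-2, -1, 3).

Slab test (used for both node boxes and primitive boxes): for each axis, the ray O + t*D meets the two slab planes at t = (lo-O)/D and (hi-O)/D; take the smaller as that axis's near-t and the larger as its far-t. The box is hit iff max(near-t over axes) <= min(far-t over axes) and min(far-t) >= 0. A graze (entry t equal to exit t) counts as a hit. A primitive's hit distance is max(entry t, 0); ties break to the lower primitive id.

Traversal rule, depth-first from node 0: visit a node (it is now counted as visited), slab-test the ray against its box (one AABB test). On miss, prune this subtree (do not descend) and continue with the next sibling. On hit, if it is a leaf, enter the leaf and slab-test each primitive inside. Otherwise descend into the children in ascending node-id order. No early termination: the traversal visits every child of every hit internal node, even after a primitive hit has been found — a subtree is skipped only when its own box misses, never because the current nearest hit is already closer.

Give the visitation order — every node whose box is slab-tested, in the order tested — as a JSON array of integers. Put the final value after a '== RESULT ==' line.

Trace the traversal:
N0 x:[7,43/2] y:[-4,32] z:[35/3,22] -> hit [35/3,43/2], descend [4, 5]
  N4 x:[7,43/2] y:[8,32] z:[38/3,22] -> hit [38/3,43/2], descend [1, 3]
    N1 x:[7,29/2] y:[8,22] z:[38/3,40/3] -> hit [38/3,40/3] leaf, test {P0@t=13, P3(miss)}
    N3 x:[37/2,43/2] y:[9,32] z:[43/3,22] -> hit [37/2,43/2] leaf, test {P4(miss), P8(miss)}
  N5 x:[7,16] y:[-4,13] z:[35/3,58/3] -> hit [35/3,13], descend [2, 8]
    N2 x:[10,16] y:[1,7] z:[35/3,17] -> miss, prune
    N8 x:[7,14] y:[-4,13] z:[46/3,58/3] -> miss, prune

order=[0, 4, 1, 3, 5, 2, 8]  |boxes|=7  |leaves|=2  hit=P0

== RESULT ==
[0, 4, 1, 3, 5, 2, 8]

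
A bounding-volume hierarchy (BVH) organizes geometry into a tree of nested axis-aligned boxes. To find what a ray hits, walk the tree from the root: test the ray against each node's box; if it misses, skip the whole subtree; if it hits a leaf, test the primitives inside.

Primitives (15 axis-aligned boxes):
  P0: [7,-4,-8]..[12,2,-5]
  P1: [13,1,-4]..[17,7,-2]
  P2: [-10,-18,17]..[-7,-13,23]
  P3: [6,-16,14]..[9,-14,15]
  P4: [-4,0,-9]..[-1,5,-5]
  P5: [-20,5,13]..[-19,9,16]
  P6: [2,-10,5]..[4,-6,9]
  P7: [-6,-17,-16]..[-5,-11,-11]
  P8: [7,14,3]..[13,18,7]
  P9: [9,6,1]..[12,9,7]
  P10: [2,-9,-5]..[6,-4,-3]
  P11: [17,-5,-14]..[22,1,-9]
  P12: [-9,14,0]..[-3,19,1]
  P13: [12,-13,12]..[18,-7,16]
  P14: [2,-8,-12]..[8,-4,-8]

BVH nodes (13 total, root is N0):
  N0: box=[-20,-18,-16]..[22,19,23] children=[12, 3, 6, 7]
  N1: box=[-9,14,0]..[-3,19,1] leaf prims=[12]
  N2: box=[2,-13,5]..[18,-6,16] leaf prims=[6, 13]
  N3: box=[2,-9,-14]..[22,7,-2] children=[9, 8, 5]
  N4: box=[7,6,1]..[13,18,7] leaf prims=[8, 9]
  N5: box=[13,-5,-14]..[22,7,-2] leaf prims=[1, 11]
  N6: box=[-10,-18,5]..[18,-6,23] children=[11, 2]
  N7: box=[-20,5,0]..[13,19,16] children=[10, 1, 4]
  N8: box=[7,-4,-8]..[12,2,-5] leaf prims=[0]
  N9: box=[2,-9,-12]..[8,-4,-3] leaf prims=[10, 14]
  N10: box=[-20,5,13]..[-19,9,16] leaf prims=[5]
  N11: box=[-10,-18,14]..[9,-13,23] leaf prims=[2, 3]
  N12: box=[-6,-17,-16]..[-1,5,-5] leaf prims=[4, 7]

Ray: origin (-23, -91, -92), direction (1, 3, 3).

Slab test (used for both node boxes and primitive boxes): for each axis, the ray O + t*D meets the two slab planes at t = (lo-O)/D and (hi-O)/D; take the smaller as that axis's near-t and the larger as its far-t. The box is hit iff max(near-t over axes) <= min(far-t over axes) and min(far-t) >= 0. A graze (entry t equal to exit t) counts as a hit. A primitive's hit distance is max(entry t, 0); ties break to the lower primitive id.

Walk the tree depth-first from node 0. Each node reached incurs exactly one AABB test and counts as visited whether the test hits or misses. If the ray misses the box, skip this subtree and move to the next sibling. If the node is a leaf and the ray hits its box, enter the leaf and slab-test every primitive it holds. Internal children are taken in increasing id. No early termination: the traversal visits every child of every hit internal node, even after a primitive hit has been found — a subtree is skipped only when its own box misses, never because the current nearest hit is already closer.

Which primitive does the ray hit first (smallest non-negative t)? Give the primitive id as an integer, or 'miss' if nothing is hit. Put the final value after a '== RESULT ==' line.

Walk:
N0 x:[3,45] y:[73/3,110/3] z:[76/3,115/3] -> hit [76/3,110/3], descend [3, 6, 7, 12]
  N3 x:[25,45] y:[82/3,98/3] z:[26,30] -> hit [82/3,30], descend [5, 8, 9]
    N5 x:[36,45] y:[86/3,98/3] z:[26,30] -> miss, prune
    N8 x:[30,35] y:[29,31] z:[28,29] -> miss, prune
    N9 x:[25,31] y:[82/3,29] z:[80/3,89/3] -> hit [82/3,29] leaf, test {P10@t=29, P14@t=83/3}
  N6 x:[13,41] y:[73/3,85/3] z:[97/3,115/3] -> miss, prune
  N7 x:[3,36] y:[32,110/3] z:[92/3,36] -> hit [32,36], descend [1, 4, 10]
    N1 x:[14,20] y:[35,110/3] z:[92/3,31] -> miss, prune
    N4 x:[30,36] y:[97/3,109/3] z:[31,33] -> hit [97/3,33] leaf, test {P8(miss), P9@t=97/3}
    N10 x:[3,4] y:[32,100/3] z:[35,36] -> miss, prune
  N12 x:[17,22] y:[74/3,32] z:[76/3,29] -> miss, prune

Visited [0, 3, 5, 8, 9, 6, 7, 1, 4, 10, 12]. Tests: 11 box, 2 leaf. Nearest: P14.

== RESULT ==
14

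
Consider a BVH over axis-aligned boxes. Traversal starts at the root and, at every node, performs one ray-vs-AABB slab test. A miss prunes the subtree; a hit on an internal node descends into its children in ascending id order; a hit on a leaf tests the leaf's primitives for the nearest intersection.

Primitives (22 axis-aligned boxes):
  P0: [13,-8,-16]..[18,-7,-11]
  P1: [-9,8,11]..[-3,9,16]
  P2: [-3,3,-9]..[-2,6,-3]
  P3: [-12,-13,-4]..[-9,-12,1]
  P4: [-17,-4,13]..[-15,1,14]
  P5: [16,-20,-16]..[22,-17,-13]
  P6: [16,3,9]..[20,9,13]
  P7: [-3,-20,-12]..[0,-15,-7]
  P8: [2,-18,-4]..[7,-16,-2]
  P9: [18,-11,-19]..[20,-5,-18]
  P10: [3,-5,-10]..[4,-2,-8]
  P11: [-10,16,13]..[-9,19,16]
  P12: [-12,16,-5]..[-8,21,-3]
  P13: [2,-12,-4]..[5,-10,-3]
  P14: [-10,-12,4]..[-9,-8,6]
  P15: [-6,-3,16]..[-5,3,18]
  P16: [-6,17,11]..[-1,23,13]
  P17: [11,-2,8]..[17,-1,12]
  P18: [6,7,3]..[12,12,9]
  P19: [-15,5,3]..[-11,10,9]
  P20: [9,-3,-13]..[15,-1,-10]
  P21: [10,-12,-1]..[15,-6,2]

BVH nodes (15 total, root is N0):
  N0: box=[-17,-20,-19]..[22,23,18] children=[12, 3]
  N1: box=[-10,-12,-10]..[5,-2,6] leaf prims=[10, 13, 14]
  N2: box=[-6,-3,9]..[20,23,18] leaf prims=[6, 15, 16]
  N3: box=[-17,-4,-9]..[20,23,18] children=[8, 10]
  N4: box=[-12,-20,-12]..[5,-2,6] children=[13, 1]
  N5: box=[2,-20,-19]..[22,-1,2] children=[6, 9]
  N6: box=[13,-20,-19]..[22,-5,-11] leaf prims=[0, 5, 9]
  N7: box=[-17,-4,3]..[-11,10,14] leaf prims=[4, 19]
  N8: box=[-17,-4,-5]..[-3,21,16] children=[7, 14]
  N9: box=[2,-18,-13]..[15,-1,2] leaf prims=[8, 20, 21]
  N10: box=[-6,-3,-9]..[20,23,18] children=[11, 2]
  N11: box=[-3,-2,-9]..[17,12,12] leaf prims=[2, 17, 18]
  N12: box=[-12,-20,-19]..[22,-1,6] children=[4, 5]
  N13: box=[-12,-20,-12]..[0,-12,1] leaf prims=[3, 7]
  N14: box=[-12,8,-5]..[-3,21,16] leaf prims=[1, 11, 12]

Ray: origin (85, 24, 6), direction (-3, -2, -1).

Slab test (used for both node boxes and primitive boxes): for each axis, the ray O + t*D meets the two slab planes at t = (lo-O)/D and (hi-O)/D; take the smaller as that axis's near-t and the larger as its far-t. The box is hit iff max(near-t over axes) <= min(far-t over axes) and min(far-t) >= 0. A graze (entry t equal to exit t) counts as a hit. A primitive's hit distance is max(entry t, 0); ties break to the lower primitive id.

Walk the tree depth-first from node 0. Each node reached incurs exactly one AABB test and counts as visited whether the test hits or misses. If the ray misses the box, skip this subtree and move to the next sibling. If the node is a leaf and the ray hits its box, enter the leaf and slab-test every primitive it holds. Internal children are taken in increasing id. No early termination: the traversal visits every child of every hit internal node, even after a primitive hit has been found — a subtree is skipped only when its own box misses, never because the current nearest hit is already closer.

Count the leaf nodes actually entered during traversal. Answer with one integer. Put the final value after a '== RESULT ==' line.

Trace the traversal:
N0 x:[21,34] y:[1/2,22] z:[-12,25] -> hit [21,22], descend [3, 12]
  N3 x:[65/3,34] y:[1/2,14] z:[-12,15] -> miss, prune
  N12 x:[21,97/3] y:[25/2,22] z:[0,25] -> hit [21,22], descend [4, 5]
    N4 x:[80/3,97/3] y:[13,22] z:[0,18] -> miss, prune
    N5 x:[21,83/3] y:[25/2,22] z:[4,25] -> hit [21,22], descend [6, 9]
      N6 x:[21,24] y:[29/2,22] z:[17,25] -> hit [21,22] leaf, test {P0(miss), P5@t=21, P9(miss)}
      N9 x:[70/3,83/3] y:[25/2,21] z:[4,19] -> miss, prune

7 AABB tests over nodes [0, 3, 12, 4, 5, 6, 9]; 1 leaf entered; closest P5.

== RESULT ==
1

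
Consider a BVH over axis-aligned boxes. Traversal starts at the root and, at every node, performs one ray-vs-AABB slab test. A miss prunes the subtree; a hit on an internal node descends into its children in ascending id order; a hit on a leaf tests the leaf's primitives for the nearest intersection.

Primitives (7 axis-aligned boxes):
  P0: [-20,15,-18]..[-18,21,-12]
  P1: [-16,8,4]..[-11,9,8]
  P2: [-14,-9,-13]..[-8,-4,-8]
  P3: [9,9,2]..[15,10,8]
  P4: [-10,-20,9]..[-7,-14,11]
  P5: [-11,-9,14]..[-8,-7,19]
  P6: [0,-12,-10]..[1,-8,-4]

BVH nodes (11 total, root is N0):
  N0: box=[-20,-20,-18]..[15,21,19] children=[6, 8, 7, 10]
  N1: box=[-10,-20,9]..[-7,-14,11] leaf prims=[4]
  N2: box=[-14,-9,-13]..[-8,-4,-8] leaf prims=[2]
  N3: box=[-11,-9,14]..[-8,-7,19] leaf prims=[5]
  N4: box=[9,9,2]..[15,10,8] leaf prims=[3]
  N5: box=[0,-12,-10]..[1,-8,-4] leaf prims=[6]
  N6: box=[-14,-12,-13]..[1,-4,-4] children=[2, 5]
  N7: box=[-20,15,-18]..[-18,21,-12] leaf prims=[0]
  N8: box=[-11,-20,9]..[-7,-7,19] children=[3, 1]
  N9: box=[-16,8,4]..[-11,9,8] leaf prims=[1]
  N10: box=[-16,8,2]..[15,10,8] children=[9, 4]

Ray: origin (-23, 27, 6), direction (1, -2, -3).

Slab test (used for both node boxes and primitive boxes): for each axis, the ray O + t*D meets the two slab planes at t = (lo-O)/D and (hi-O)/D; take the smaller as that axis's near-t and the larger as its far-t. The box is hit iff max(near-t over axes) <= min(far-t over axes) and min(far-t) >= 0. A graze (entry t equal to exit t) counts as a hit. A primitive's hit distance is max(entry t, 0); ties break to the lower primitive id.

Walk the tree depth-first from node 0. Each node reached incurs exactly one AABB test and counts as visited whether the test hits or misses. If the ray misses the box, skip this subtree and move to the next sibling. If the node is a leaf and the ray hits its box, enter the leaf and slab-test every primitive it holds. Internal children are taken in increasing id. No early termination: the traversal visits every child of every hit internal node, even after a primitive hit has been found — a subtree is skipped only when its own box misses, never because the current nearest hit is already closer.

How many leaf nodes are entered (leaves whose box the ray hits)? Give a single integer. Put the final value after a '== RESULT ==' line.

Walk:
N0 x:[3,38] y:[3,47/2] z:[-13/3,8] -> hit [3,8], descend [6, 7, 8, 10]
  N6 x:[9,24] y:[31/2,39/2] z:[10/3,19/3] -> miss, prune
  N7 x:[3,5] y:[3,6] z:[6,8] -> miss, prune
  N8 x:[12,16] y:[17,47/2] z:[-13/3,-1] -> miss, prune
  N10 x:[7,38] y:[17/2,19/2] z:[-2/3,4/3] -> miss, prune

order=[0, 6, 7, 8, 10]  |boxes|=5  |leaves|=0  hit=miss

== RESULT ==
0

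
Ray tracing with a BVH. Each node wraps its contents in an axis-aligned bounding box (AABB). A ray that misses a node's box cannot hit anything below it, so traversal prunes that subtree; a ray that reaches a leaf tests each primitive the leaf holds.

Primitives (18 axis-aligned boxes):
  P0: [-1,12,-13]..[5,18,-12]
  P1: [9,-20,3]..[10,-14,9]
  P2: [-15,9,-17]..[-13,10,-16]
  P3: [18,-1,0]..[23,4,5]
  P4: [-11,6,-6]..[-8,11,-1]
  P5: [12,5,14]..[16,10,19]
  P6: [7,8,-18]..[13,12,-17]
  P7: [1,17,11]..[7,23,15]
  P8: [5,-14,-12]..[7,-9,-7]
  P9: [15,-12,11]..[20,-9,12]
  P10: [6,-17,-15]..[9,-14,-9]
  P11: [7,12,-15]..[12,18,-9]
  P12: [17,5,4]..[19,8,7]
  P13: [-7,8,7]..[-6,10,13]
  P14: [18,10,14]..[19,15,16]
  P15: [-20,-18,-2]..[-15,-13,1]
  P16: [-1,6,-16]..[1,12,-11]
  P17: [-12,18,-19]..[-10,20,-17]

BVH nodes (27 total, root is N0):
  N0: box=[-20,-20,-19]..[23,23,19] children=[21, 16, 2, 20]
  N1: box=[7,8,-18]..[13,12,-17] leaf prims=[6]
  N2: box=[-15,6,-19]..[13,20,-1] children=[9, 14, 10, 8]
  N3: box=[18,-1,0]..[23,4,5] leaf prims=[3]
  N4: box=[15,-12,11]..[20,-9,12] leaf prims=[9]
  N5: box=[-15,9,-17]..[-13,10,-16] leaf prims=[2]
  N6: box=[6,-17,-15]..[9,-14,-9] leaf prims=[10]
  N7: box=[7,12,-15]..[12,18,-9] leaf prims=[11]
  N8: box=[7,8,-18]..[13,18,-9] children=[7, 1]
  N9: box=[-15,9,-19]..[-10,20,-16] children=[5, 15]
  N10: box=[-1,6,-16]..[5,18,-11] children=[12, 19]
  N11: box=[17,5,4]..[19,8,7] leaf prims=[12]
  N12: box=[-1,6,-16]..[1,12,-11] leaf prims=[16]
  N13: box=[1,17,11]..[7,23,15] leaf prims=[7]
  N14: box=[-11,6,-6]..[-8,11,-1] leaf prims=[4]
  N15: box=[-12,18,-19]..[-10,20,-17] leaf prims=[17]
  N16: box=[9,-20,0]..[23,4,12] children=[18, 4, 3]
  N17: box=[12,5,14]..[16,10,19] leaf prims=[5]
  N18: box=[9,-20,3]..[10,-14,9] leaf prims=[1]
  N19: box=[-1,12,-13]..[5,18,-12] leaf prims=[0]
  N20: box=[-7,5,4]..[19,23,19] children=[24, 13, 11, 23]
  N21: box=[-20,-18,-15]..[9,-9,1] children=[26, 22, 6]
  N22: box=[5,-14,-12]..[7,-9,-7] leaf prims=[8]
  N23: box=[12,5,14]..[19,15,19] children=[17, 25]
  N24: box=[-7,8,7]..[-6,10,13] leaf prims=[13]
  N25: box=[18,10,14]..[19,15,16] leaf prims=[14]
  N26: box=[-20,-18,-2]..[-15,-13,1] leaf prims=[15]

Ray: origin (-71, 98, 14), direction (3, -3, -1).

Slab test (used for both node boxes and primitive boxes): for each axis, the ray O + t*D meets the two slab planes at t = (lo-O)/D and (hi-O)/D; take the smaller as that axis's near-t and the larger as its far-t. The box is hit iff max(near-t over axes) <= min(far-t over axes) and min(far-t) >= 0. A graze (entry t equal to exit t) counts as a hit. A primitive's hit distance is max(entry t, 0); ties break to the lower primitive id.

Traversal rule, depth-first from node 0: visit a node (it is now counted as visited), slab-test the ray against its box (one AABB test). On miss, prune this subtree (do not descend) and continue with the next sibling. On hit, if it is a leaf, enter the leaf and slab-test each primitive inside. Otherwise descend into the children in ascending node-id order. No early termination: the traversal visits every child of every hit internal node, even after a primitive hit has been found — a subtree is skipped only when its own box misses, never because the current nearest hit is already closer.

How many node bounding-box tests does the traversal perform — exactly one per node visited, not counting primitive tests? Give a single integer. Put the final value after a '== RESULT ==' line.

Trace the traversal:
N0 x:[17,94/3] y:[25,118/3] z:[-5,33] -> hit [25,94/3], descend [2, 16, 20, 21]
  N2 x:[56/3,28] y:[26,92/3] z:[15,33] -> hit [26,28], descend [8, 9, 10, 14]
    N8 x:[26,28] y:[80/3,30] z:[23,32] -> hit [80/3,28], descend [1, 7]
      N1 x:[26,28] y:[86/3,30] z:[31,32] -> miss, prune
      N7 x:[26,83/3] y:[80/3,86/3] z:[23,29] -> hit [80/3,83/3] leaf, test {P11@t=80/3}
    N9 x:[56/3,61/3] y:[26,89/3] z:[30,33] -> miss, prune
    N10 x:[70/3,76/3] y:[80/3,92/3] z:[25,30] -> miss, prune
    N14 x:[20,21] y:[29,92/3] z:[15,20] -> miss, prune
  N16 x:[80/3,94/3] y:[94/3,118/3] z:[2,14] -> miss, prune
  N20 x:[64/3,30] y:[25,31] z:[-5,10] -> miss, prune
  N21 x:[17,80/3] y:[107/3,116/3] z:[13,29] -> miss, prune

Visited [0, 2, 8, 1, 7, 9, 10, 14, 16, 20, 21]. Tests: 11 box, 1 leaf. Nearest: P11.

== RESULT ==
11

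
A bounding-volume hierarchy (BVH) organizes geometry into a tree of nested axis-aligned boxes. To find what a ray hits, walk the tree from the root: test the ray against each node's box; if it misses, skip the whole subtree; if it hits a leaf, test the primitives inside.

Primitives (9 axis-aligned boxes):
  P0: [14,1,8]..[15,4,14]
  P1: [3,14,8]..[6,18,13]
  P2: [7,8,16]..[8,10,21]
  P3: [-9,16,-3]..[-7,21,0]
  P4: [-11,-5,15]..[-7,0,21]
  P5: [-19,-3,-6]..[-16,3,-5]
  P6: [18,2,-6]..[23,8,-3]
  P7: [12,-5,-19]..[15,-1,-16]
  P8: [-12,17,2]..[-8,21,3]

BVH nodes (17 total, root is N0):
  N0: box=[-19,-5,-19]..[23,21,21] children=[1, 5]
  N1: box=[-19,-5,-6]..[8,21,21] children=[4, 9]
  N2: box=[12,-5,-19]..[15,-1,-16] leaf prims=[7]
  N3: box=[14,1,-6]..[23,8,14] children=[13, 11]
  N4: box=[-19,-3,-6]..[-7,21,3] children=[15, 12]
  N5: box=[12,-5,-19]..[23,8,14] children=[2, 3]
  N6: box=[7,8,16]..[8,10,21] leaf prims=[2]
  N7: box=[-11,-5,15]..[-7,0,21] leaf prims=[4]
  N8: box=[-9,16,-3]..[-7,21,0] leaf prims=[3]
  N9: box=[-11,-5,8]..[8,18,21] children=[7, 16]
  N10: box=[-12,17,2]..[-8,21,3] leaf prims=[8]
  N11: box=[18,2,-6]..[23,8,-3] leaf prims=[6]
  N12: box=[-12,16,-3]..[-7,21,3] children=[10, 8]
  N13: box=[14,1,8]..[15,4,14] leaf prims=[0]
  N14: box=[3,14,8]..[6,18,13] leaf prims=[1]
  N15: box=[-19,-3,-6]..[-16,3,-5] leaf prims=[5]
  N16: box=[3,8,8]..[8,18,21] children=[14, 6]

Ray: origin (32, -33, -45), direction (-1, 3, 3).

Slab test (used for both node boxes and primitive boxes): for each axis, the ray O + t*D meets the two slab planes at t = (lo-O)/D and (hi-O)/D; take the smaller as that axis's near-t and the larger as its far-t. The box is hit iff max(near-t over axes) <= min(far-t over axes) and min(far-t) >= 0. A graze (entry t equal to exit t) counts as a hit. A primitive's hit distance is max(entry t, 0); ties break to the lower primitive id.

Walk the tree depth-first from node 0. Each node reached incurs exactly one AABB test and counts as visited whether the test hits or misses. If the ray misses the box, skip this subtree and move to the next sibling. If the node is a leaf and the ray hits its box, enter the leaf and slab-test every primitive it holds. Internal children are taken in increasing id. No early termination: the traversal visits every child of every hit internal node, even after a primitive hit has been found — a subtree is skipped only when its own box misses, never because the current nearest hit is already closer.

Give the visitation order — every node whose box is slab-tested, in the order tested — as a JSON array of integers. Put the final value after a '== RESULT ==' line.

Traverse from the root:
N0 x:[9,51] y:[28/3,18] z:[26/3,22] -> hit [28/3,18], descend [1, 5]
  N1 x:[24,51] y:[28/3,18] z:[13,22] -> miss, prune
  N5 x:[9,20] y:[28/3,41/3] z:[26/3,59/3] -> hit [28/3,41/3], descend [2, 3]
    N2 x:[17,20] y:[28/3,32/3] z:[26/3,29/3] -> miss, prune
    N3 x:[9,18] y:[34/3,41/3] z:[13,59/3] -> hit [13,41/3], descend [11, 13]
      N11 x:[9,14] y:[35/3,41/3] z:[13,14] -> hit [13,41/3] leaf, test {P6@t=13}
      N13 x:[17,18] y:[34/3,37/3] z:[53/3,59/3] -> miss, prune

order=[0, 1, 5, 2, 3, 11, 13]  |boxes|=7  |leaves|=1  hit=P6

== RESULT ==
[0, 1, 5, 2, 3, 11, 13]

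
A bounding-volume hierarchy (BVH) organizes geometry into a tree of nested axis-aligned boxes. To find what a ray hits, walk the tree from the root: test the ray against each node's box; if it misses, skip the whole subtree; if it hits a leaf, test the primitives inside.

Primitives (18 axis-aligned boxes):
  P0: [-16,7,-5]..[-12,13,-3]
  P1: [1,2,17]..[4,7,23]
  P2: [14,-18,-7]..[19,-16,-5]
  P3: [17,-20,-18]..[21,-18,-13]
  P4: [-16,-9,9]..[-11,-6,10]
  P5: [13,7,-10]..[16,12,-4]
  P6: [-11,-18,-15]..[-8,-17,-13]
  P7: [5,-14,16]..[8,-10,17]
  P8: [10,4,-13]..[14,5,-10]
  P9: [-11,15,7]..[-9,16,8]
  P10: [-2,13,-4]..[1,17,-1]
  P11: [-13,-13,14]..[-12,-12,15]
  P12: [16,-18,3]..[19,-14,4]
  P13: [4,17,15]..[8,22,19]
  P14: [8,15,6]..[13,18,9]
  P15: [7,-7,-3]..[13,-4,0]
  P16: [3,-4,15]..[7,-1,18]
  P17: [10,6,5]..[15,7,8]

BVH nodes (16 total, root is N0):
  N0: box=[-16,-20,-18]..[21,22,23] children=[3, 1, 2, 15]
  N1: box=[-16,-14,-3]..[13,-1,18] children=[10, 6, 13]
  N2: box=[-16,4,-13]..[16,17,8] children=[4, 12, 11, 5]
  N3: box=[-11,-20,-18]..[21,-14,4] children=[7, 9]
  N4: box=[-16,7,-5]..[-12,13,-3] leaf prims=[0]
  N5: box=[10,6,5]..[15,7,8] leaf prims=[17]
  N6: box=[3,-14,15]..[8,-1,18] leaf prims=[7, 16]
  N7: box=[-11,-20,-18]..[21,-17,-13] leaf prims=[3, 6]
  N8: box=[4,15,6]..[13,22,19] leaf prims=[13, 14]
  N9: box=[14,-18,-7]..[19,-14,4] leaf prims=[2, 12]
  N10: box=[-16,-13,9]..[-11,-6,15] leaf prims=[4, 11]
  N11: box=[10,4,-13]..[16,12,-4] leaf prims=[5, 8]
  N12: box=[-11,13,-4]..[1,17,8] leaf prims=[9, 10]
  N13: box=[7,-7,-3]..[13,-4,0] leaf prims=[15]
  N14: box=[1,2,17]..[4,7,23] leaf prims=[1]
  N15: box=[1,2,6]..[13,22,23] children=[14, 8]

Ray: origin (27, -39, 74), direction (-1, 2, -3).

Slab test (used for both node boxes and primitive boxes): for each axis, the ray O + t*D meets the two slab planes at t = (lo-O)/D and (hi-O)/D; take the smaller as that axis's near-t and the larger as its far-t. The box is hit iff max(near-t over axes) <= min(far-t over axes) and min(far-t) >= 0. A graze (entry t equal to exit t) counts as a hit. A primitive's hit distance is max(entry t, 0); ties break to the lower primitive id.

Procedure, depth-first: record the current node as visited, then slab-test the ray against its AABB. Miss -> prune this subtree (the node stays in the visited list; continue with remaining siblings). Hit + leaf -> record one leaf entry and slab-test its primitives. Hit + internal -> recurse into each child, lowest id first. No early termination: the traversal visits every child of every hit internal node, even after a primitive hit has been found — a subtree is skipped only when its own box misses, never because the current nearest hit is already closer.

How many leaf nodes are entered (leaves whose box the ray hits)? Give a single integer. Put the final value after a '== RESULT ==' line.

Trace the traversal:
N0 x:[6,43] y:[19/2,61/2] z:[17,92/3] -> hit [17,61/2], descend [1, 2, 3, 15]
  N1 x:[14,43] y:[25/2,19] z:[56/3,77/3] -> hit [56/3,19], descend [6, 10, 13]
    N6 x:[19,24] y:[25/2,19] z:[56/3,59/3] -> hit [19,19] leaf, test {P7(miss), P16(miss)}
    N10 x:[38,43] y:[13,33/2] z:[59/3,65/3] -> miss, prune
    N13 x:[14,20] y:[16,35/2] z:[74/3,77/3] -> miss, prune
  N2 x:[11,43] y:[43/2,28] z:[22,29] -> hit [22,28], descend [4, 5, 11, 12]
    N4 x:[39,43] y:[23,26] z:[77/3,79/3] -> miss, prune
    N5 x:[12,17] y:[45/2,23] z:[22,23] -> miss, prune
    N11 x:[11,17] y:[43/2,51/2] z:[26,29] -> miss, prune
    N12 x:[26,38] y:[26,28] z:[22,26] -> hit [26,26] leaf, test {P9(miss), P10@t=26}
  N3 x:[6,38] y:[19/2,25/2] z:[70/3,92/3] -> miss, prune
  N15 x:[14,26] y:[41/2,61/2] z:[17,68/3] -> hit [41/2,68/3], descend [8, 14]
    N8 x:[14,23] y:[27,61/2] z:[55/3,68/3] -> miss, prune
    N14 x:[23,26] y:[41/2,23] z:[17,19] -> miss, prune

Visited [0, 1, 6, 10, 13, 2, 4, 5, 11, 12, 3, 15, 8, 14]. Tests: 14 box, 2 leaf. Nearest: P10.

== RESULT ==
2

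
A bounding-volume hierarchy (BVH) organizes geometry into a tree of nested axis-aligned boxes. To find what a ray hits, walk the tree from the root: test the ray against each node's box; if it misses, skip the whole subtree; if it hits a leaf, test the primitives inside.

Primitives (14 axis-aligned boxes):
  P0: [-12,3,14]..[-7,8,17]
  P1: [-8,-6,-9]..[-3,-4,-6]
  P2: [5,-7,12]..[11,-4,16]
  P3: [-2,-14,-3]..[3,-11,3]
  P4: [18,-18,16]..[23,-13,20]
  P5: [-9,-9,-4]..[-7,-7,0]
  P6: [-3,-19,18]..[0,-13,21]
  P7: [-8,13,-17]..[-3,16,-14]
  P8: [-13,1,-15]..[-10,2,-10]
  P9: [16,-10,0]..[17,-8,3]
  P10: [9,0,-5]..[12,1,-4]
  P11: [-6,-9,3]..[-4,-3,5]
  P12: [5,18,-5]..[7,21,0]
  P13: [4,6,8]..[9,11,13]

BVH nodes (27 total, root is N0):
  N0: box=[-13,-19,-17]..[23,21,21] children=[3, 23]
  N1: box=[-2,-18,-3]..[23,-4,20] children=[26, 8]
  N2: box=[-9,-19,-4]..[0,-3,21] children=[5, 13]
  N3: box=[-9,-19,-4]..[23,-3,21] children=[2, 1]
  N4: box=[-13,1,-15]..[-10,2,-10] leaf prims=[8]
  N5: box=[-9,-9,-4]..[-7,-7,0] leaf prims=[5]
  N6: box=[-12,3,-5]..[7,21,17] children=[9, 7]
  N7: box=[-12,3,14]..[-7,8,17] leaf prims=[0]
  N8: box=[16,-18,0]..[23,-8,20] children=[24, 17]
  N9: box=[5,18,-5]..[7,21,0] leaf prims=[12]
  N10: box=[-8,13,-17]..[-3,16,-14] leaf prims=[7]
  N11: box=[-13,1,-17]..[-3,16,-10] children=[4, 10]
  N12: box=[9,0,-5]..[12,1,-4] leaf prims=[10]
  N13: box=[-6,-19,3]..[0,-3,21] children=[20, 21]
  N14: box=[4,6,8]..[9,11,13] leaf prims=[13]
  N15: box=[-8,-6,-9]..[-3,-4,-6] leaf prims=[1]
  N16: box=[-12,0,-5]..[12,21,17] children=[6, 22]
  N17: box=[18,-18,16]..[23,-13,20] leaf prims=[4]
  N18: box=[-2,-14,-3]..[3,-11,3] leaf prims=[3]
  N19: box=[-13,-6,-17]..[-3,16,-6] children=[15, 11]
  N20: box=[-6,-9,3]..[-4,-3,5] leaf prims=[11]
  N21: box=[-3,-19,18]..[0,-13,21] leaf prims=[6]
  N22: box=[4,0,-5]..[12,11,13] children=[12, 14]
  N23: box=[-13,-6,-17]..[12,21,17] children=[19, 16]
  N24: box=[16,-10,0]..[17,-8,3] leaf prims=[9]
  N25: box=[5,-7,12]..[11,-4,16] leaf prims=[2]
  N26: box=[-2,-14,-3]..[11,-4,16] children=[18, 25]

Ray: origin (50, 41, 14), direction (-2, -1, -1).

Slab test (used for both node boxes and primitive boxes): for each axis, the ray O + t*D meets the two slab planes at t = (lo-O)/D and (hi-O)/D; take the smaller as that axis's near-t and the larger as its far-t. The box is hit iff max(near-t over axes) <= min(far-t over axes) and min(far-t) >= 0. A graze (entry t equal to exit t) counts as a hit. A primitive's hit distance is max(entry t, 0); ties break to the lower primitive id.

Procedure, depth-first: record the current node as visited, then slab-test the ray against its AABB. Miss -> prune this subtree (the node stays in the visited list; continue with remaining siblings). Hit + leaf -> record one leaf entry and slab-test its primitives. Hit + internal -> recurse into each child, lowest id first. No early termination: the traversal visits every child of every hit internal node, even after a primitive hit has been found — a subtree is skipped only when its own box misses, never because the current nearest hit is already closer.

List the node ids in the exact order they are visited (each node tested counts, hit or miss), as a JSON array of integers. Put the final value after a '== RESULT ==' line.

Traverse from the root:
N0 x:[27/2,63/2] y:[20,60] z:[-7,31] -> hit [20,31], descend [3, 23]
  N3 x:[27/2,59/2] y:[44,60] z:[-7,18] -> miss, prune
  N23 x:[19,63/2] y:[20,47] z:[-3,31] -> hit [20,31], descend [16, 19]
    N16 x:[19,31] y:[20,41] z:[-3,19] -> miss, prune
    N19 x:[53/2,63/2] y:[25,47] z:[20,31] -> hit [53/2,31], descend [11, 15]
      N11 x:[53/2,63/2] y:[25,40] z:[24,31] -> hit [53/2,31], descend [4, 10]
        N4 x:[30,63/2] y:[39,40] z:[24,29] -> miss, prune
        N10 x:[53/2,29] y:[25,28] z:[28,31] -> hit [28,28] leaf, test {P7@t=28}
      N15 x:[53/2,29] y:[45,47] z:[20,23] -> miss, prune

9 AABB tests over nodes [0, 3, 23, 16, 19, 11, 4, 10, 15]; 1 leaf entered; closest P7.

== RESULT ==
[0, 3, 23, 16, 19, 11, 4, 10, 15]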